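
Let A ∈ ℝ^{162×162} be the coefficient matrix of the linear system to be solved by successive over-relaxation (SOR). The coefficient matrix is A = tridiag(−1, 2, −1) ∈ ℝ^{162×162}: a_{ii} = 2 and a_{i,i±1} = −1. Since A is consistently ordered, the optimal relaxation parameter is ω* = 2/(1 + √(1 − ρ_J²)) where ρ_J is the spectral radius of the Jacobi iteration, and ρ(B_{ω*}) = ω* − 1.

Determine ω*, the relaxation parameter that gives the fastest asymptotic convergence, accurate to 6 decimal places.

ω* = 1.962184

With n=162, ρ(Jacobi) = cos(π/163) = 0.999814.
√(1−ρ_J²) simplifies to sin(π/163) = 0.0192724.
ω* = 2 / (1 + 0.0192724) = 2 / 1.0192724 ≈ 1.962184.
ρ(B_{ω*}) = ω*−1 = 0.962184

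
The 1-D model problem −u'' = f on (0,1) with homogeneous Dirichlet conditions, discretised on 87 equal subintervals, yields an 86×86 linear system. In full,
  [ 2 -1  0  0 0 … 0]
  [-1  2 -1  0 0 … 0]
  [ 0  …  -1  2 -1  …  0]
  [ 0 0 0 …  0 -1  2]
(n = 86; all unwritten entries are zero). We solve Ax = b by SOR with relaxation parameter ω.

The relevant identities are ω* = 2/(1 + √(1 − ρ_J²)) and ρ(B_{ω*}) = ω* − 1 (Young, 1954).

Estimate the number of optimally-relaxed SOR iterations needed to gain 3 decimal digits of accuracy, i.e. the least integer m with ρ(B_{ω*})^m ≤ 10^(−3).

m = 96

With n=86, ρ(Jacobi) = cos(π/87) = 0.9993481.
√(1−ρ_J²) simplifies to sin(π/87) = 0.0361024.
ω* = 2/(1+0.0361024) = 1.9303111
ρ_SOR = ω* − 1 ≈ 0.9303111.
(0.9303111)^m ≤ 10^{−3}  ⇒  m·ln(0.9303111) ≤ −3·ln10  ⇒  m ≥ 95.627  ⇒  m = 96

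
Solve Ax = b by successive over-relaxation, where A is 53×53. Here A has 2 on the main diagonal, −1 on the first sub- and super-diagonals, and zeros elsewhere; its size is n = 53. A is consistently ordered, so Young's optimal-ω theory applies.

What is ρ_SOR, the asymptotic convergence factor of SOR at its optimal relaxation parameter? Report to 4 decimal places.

ρ_SOR = 0.8901

With n=53, ρ(Jacobi) = cos(π/54) = 0.9983.
√(1 − cos²(π/54)) = sin(π/54) ≈ 0.05814.
So ω* = 2/1.05814 = 1.8901 (Young).
At ω = 1.8901 every |λ(B_ω)| = ω−1, so ρ_SOR = 0.8901.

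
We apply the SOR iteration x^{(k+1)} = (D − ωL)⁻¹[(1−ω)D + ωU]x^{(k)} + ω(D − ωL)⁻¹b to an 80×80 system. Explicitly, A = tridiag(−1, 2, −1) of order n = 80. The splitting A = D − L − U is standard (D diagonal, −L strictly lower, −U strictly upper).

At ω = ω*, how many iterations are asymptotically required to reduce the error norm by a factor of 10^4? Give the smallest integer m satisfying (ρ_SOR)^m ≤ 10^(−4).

spectrum of D⁻¹(L+U) = {cos(kπ/81) : 1≤k≤80}; ρ_J = cos(π/81) = 0.9992480.
1 − cos²(π/81) = sin²(π/81) ⇒ √(1−ρ_J²) = sin(π/81) = 0.0387754.
ω* = 2 / (1 + 0.0387754) = 2 / 1.0387754 ≈ 1.9253440.
ρ_SOR = ω* − 1 ≈ 0.9253440.
(0.9253440)^m ≤ 10^{−4}  ⇒  m·ln(0.9253440) ≤ −4·ln10  ⇒  m ≥ 118.706  ⇒  m = 119

m = 119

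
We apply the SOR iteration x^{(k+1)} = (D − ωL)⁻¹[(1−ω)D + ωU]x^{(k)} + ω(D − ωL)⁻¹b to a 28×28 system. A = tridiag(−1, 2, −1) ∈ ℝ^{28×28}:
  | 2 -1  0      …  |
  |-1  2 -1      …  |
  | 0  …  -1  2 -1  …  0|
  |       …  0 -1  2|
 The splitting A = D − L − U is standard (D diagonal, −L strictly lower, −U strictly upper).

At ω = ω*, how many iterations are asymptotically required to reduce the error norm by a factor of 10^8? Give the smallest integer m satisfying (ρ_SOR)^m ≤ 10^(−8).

n=28: λ(B_J) = 1 − λ(A)/2 = cos(kπ/29); k=1 gives ρ_J = 0.9941380.
√(1 − cos²(π/29)) = sin(π/29) ≈ 0.1081190.
[ω*] 2 ÷ (1 + 0.1081190) = 2 ÷ 1.1081190 = 1.8048603.
At ω = 1.8048603 every |λ(B_ω)| = ω−1, so ρ_SOR = 0.8048603.
m ≥ 8·ln10 / (−ln 0.8048603) = 84.854; smallest integer m = 85.

m = 85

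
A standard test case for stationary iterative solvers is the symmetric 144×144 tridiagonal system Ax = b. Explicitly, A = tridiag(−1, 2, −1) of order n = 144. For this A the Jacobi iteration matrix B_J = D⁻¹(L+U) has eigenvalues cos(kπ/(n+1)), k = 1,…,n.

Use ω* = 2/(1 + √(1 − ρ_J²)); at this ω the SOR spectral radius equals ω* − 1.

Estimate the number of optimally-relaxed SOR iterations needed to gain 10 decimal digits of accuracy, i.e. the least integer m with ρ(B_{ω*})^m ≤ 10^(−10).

ρ_J = max_k |cos(kπ/145)| = cos(π/145) = 0.9997653
1 − cos²(π/145) = sin²(π/145) ⇒ √(1−ρ_J²) = sin(π/145) = 0.0216645.
Then 2/(1+√(1−ρ_J²)) = 2/(1+0.0216645); ω* = 2/1.0216645 = 1.9575898.
ρ(B_{ω*}) = ω*−1 = 0.9575898
ρ_SOR^m ≤ 10^(−10) ⇔ m ≥ 10·ln10/(−ln 0.9575898) = 23.0259/0.0433358 = 531.337; m = ⌈531.337⌉ = 532.

m = 532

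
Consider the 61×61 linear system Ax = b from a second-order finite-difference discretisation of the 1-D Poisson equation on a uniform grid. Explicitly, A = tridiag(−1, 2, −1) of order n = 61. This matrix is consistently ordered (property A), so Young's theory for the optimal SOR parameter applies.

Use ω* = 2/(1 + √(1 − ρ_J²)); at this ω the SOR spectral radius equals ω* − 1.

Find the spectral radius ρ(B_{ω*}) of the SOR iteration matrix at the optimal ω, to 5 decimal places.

ρ_SOR = 0.90359

B_J for the 61×61 system has eigenvalues cos(kπ/62); ρ_J = cos(π/62) = 0.99872.
√(1−ρ_J²) simplifies to sin(π/62) = 0.050649.
ω* = 2 / (1 + 0.050649) = 2 / 1.050649 ≈ 1.90359.
Hence ρ(B_{ω*}) = 1.90359 − 1 = 0.90359.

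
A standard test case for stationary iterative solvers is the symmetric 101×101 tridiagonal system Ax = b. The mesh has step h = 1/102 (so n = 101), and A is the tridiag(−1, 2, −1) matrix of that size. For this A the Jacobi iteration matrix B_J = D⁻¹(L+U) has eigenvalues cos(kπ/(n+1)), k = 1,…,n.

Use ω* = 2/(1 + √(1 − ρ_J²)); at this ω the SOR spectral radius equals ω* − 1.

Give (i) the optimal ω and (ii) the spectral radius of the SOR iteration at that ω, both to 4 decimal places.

ω* = 1.9402, ρ_SOR = 0.9402

ρ_J = max_k |cos(kπ/102)| = cos(π/102) = 0.9995
√(1−ρ_J²) = |sin(π/102)| = 0.03080
ω* = 2/(1+0.03080) = 1.9402
Hence ρ(B_{ω*}) = 1.9402 − 1 = 0.9402.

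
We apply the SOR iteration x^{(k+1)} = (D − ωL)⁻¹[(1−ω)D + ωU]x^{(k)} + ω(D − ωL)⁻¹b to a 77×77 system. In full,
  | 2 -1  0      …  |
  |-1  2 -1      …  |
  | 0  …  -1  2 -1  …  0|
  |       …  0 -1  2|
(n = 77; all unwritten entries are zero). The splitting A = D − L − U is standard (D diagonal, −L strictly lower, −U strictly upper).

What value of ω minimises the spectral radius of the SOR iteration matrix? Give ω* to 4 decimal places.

ω* = 1.9226

½·tridiag(1,0,1) at n=77: λ_k = cos(kπ/78); max |λ| at k=1 ⇒ ρ_J = cos(π/78) ≈ 0.9992.
root = sin(π/78) = 0.04027  (since 1−cos² = sin²).
So ω* = 2/1.04027 = 1.9226 (Young).
Hence ρ(B_{ω*}) = 1.9226 − 1 = 0.9226.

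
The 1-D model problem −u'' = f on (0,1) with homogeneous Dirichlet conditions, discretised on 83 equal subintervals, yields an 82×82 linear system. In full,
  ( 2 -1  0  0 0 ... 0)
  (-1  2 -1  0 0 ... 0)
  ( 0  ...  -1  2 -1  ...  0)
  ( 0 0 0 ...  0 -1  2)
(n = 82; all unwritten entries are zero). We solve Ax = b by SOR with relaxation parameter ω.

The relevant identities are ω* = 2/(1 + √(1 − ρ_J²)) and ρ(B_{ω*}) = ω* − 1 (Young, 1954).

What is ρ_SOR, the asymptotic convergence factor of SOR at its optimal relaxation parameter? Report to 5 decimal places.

ρ_SOR = 0.92708

n=82: λ(B_J) = 1 − λ(A)/2 = cos(kπ/83); k=1 gives ρ_J = 0.99928.
√(1−ρ_J²) simplifies to sin(π/83) = 0.037841.
So ω* = 2/1.037841 = 1.92708 (Young).
At ω = 1.92708 every |λ(B_ω)| = ω−1, so ρ_SOR = 0.92708.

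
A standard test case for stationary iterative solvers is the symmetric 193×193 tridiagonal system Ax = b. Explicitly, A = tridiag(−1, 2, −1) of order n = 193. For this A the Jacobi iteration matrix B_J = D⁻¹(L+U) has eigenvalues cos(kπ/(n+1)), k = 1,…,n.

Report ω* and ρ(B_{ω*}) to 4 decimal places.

With n=193, ρ(Jacobi) = cos(π/194) = 0.9999.
√(1−ρ_J²) = |sin(π/194)| = 0.01619
So ω* = 2/1.01619 = 1.9681 (Young).
At ω = 1.9681 every |λ(B_ω)| = ω−1, so ρ_SOR = 0.9681.

ω* = 1.9681, ρ_SOR = 0.9681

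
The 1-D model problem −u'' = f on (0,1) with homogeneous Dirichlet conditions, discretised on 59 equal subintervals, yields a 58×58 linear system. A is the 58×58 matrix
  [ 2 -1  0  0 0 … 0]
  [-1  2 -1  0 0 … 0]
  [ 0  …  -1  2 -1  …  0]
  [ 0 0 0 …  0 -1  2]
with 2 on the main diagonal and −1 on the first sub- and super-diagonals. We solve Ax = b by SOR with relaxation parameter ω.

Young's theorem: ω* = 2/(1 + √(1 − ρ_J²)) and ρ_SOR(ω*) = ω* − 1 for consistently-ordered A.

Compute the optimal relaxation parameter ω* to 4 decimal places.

n=58: λ(B_J) = 1 − λ(A)/2 = cos(kπ/59); k=1 gives ρ_J = 0.9986.
√(1−ρ_J²) simplifies to sin(π/59) = 0.05322.
[ω*] 2 ÷ (1 + 0.05322) = 2 ÷ 1.05322 = 1.8989.
ρ_SOR = ω* − 1 = 1.8989 − 1 = 0.8989.

ω* = 1.8989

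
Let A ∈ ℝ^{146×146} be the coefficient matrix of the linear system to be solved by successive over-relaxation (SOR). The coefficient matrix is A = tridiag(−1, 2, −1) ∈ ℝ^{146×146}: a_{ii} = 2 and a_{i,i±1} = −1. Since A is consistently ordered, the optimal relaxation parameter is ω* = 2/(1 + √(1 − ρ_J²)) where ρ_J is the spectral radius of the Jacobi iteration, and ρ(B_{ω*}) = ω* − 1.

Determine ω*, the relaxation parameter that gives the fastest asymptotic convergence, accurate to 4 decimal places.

ω* = 1.9582

B_J for the 146×146 system has eigenvalues cos(kπ/147); ρ_J = cos(π/147) = 0.9998.
√(1−ρ_J²) simplifies to sin(π/147) = 0.02137.
[ω*] 2 ÷ (1 + 0.02137) = 2 ÷ 1.02137 = 1.9582.
and ρ(B_{ω*}) = 1.9582 − 1 = 0.9582.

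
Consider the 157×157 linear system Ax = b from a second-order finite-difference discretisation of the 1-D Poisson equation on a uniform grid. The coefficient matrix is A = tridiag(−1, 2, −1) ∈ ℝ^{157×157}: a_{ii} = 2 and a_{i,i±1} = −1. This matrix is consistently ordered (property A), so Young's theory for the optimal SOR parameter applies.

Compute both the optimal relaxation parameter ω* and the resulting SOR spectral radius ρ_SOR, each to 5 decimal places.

ω* = 1.96101, ρ_SOR = 0.96101

With n=157, ρ(Jacobi) = cos(π/158) = 0.99980.
√(1 − cos²(π/158)) = sin(π/158) ≈ 0.019882.
ω* = 2 / (1 + 0.019882) = 2 / 1.019882 ≈ 1.96101.
ρ_SOR = ω* − 1 = 1.96101 − 1 = 0.96101.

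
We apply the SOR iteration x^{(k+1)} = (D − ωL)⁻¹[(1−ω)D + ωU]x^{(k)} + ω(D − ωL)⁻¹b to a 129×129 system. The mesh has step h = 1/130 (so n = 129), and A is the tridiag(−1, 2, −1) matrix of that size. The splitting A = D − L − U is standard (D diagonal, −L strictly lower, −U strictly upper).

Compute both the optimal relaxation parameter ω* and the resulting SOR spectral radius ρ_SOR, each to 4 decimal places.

ω* = 1.9528, ρ_SOR = 0.9528

[ρ_J] n=129: ρ(B_J) = cos(π/(n+1)) = cos(π/130) = 0.9997.
1 − cos²(π/130) = sin²(π/130) ⇒ √(1−ρ_J²) = sin(π/130) = 0.02416.
ω* = 2 / (1 + 0.02416) = 2 / 1.02416 ≈ 1.9528.
and ρ(B_{ω*}) = 1.9528 − 1 = 0.9528.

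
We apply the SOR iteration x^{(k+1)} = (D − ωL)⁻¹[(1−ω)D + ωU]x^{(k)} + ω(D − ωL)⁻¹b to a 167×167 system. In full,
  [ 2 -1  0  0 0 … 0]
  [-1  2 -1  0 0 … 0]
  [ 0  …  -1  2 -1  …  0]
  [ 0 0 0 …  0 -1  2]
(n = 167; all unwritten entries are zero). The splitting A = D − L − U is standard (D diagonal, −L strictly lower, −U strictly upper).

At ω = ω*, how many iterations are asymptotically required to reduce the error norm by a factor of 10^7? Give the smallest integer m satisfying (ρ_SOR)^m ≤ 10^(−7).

m = 431

B_J for the 167×167 system has eigenvalues cos(kπ/168); ρ_J = cos(π/168) = 0.9998252.
root = sin(π/168) = 0.0186989  (since 1−cos² = sin²).
Young: ω* = 2/(1+√(1−ρ_J²)) = 2/(1+0.0186989) = 2/1.0186989 = 1.9632887.
At ω = 1.9632887 every |λ(B_ω)| = ω−1, so ρ_SOR = 0.9632887.
m ≥ 7·ln10 / (−ln 0.9632887) = 430.941; smallest integer m = 431.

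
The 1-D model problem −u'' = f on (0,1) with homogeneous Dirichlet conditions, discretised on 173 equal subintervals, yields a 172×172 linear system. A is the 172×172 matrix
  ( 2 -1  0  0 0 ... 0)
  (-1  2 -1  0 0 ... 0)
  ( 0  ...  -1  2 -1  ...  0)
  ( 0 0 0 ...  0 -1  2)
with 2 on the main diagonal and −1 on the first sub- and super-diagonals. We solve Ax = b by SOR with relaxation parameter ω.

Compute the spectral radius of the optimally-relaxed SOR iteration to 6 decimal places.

B_J for the 172×172 system has eigenvalues cos(kπ/173); ρ_J = cos(π/173) = 0.999835.
√(1−ρ_J²) simplifies to sin(π/173) = 0.0181585.
ω* = 2/(1+0.0181585) = 1.964331
and ρ(B_{ω*}) = 1.964331 − 1 = 0.964331.

ρ_SOR = 0.964331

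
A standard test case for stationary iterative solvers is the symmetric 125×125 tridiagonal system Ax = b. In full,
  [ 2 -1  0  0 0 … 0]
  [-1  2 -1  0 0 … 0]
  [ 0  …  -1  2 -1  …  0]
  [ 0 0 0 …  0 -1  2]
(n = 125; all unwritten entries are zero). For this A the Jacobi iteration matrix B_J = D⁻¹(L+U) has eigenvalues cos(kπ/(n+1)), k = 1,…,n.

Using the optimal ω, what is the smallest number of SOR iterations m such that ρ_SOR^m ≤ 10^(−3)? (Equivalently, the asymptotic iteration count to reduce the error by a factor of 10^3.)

m = 139

½·tridiag(1,0,1) at n=125: λ_k = cos(kπ/126); max |λ| at k=1 ⇒ ρ_J = cos(π/126) ≈ 0.9996892.
root = sin(π/126) = 0.0249307  (since 1−cos² = sin²).
[ω*] 2 ÷ (1 + 0.0249307) = 2 ÷ 1.0249307 = 1.9513514.
ρ(B_{ω*}) = ω*−1 = 0.9513514
m ≥ 3·ln10 / (−ln 0.9513514) = 138.510; smallest integer m = 139.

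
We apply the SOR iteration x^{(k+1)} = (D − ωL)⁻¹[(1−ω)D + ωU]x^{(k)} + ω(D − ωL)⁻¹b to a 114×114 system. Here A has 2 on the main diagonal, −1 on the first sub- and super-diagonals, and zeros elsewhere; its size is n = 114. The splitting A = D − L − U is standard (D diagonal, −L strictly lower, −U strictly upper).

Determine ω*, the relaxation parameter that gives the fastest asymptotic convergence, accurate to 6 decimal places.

ω* = 1.946823

n=114: λ(B_J) = 1 − λ(A)/2 = cos(kπ/115); k=1 gives ρ_J = 0.999627.
root = sin(π/115) = 0.0273148  (since 1−cos² = sin²).
Then 2/(1+√(1−ρ_J²)) = 2/(1+0.0273148); ω* = 2/1.0273148 = 1.946823.
ρ(B_{ω*}) = ω*−1 = 0.946823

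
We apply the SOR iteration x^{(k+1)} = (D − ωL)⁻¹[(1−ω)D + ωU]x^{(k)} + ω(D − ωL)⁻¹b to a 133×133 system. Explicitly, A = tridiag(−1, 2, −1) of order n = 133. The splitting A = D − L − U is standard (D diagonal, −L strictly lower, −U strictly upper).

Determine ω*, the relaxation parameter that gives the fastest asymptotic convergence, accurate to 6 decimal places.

ω* = 1.954189

½·tridiag(1,0,1) at n=133: λ_k = cos(kπ/134); max |λ| at k=1 ⇒ ρ_J = cos(π/134) ≈ 0.999725.
1 − cos²(π/134) = sin²(π/134) ⇒ √(1−ρ_J²) = sin(π/134) = 0.0234426.
ω* = 2/(1+0.0234426) = 1.954189
At ω = 1.954189 every |λ(B_ω)| = ω−1, so ρ_SOR = 0.954189.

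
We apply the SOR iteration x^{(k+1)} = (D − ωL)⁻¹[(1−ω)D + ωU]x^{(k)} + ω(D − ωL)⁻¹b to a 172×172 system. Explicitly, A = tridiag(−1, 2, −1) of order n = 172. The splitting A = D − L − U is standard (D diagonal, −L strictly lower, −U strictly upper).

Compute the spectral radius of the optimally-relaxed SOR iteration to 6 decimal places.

ρ_SOR = 0.964331

[ρ_J] n=172: ρ(B_J) = cos(π/(n+1)) = cos(π/173) = 0.999835.
√(1 − cos²(π/173)) = sin(π/173) ≈ 0.0181585.
So ω* = 2/1.0181585 = 1.964331 (Young).
[ρ_SOR] ω* − 1 = 0.964331.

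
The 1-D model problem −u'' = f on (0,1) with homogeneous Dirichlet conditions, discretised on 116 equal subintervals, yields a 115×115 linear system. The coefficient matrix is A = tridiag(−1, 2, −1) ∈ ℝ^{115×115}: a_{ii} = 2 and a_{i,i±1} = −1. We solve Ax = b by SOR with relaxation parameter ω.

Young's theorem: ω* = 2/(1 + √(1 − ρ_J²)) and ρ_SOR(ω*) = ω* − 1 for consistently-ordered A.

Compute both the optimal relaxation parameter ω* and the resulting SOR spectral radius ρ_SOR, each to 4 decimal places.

ω* = 1.9473, ρ_SOR = 0.9473

spectrum of D⁻¹(L+U) = {cos(kπ/116) : 1≤k≤115}; ρ_J = cos(π/116) = 0.9996.
√(1−ρ_J²) simplifies to sin(π/116) = 0.02708.
ω* = 2/(1 + 0.02708) = 2/1.02708 = 1.9473.
Hence ρ(B_{ω*}) = 1.9473 − 1 = 0.9473.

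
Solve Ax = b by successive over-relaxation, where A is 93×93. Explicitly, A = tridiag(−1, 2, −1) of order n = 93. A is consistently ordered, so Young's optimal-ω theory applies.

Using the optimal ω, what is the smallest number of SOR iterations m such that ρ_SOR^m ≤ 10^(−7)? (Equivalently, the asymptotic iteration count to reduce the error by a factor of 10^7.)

m = 242

ρ_J = max_k |cos(kπ/94)| = cos(π/94) = 0.9994416
√(1−ρ_J²) simplifies to sin(π/94) = 0.0334150.
Young: ω* = 2/(1+√(1−ρ_J²)) = 2/(1+0.0334150) = 2/1.0334150 = 1.9353309.
ρ_SOR = ω* − 1 ≈ 0.9353309.
m ≥ 7·ln10 / (−ln 0.9353309) = 241.091; smallest integer m = 242.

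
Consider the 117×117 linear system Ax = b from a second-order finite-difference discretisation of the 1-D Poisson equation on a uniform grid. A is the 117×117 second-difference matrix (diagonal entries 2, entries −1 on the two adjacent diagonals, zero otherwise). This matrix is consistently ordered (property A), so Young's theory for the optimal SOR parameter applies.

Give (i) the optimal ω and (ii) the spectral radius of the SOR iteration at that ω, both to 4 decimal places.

n=117: λ(B_J) = 1 − λ(A)/2 = cos(kπ/118); k=1 gives ρ_J = 0.9996.
√(1−ρ_J²) = |sin(π/118)| = 0.02662
Then 2/(1+√(1−ρ_J²)) = 2/(1+0.02662); ω* = 2/1.02662 = 1.9481.
ρ_SOR = ω* − 1 = 1.9481 − 1 = 0.9481.

ω* = 1.9481, ρ_SOR = 0.9481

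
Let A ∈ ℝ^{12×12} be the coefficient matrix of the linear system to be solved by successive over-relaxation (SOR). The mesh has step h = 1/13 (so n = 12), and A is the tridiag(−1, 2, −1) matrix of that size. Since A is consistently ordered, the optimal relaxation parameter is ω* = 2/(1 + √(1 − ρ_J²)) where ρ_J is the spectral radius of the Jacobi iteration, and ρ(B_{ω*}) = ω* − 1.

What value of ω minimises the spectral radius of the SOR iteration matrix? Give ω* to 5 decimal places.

½·tridiag(1,0,1) at n=12: λ_k = cos(kπ/13); max |λ| at k=1 ⇒ ρ_J = cos(π/13) ≈ 0.97094.
1 − cos²(π/13) = sin²(π/13) ⇒ √(1−ρ_J²) = sin(π/13) = 0.239316.
Young: ω* = 2/(1+√(1−ρ_J²)) = 2/(1+0.239316) = 2/1.239316 = 1.61379.
and ρ(B_{ω*}) = 1.61379 − 1 = 0.61379.

ω* = 1.61379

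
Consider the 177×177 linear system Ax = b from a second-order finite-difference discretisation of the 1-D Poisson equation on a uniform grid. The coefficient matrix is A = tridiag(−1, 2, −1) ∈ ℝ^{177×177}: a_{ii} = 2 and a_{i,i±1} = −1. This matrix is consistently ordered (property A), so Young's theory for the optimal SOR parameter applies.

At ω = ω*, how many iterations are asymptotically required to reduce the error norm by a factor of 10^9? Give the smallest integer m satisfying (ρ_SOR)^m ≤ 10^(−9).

m = 588

[ρ_J] n=177: ρ(B_J) = cos(π/(n+1)) = cos(π/178) = 0.9998443.
√(1−ρ_J²) = |sin(π/178)| = 0.0176485
[ω*] 2 ÷ (1 + 0.0176485) = 2 ÷ 1.0176485 = 1.9653151.
ρ_SOR = ω* − 1 = 1.9653151 − 1 = 0.9653151.
m ≥ 9·ln10 / (−ln 0.9653151) = 587.051; smallest integer m = 588.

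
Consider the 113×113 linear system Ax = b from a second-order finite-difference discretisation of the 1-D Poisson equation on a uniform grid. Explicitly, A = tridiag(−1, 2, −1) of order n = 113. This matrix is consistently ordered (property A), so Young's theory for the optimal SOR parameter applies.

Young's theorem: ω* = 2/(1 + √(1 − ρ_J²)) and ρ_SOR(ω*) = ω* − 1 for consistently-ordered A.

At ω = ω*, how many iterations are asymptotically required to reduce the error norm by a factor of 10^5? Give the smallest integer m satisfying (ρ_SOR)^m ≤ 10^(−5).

spectrum of D⁻¹(L+U) = {cos(kπ/114) : 1≤k≤113}; ρ_J = cos(π/114) = 0.9996203.
√(1−ρ_J²) simplifies to sin(π/114) = 0.0275543.
ω* = 2/(1+0.0275543) = 1.9463692
ρ(B_{ω*}) = ω*−1 = 0.9463692
m ≥ 5·ln10 / (−ln 0.9463692) = 208.860; smallest integer m = 209.

m = 209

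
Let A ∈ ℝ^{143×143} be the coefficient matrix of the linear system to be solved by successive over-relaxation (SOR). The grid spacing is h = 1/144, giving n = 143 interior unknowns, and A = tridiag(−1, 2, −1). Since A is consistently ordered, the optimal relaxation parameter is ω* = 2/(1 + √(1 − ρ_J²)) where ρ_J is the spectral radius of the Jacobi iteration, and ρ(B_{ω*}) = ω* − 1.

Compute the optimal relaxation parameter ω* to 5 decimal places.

ω* = 1.95730

[ρ_J] n=143: ρ(B_J) = cos(π/(n+1)) = cos(π/144) = 0.99976.
√(1−ρ_J²) = |sin(π/144)| = 0.021815
So ω* = 2/1.021815 = 1.95730 (Young).
and ρ(B_{ω*}) = 1.95730 − 1 = 0.95730.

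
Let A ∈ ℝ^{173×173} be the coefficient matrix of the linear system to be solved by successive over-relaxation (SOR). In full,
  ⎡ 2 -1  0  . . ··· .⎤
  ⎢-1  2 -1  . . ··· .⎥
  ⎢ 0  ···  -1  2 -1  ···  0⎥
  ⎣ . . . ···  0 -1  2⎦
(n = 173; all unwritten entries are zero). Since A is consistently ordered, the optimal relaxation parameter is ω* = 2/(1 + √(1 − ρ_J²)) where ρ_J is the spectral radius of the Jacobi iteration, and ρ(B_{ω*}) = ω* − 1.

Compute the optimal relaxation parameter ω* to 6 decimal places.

½·tridiag(1,0,1) at n=173: λ_k = cos(kπ/174); max |λ| at k=1 ⇒ ρ_J = cos(π/174) ≈ 0.999837.
root = sin(π/174) = 0.0180541  (since 1−cos² = sin²).
Young: ω* = 2/(1+√(1−ρ_J²)) = 2/(1+0.0180541) = 2/1.0180541 = 1.964532.
ρ_SOR = ω* − 1 ≈ 0.964532.

ω* = 1.964532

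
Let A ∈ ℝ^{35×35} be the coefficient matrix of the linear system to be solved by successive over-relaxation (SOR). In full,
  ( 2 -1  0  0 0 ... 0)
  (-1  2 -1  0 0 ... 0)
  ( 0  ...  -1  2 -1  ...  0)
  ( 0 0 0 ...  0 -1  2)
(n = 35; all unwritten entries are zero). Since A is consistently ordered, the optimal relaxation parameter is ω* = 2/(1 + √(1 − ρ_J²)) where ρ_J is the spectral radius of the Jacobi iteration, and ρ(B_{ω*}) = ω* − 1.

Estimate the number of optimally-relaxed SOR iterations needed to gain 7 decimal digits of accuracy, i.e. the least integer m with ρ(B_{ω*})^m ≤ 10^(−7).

½·tridiag(1,0,1) at n=35: λ_k = cos(kπ/36); max |λ| at k=1 ⇒ ρ_J = cos(π/36) ≈ 0.9961947.
√(1−ρ_J²) simplifies to sin(π/36) = 0.0871557.
Then 2/(1+√(1−ρ_J²)) = 2/(1+0.0871557); ω* = 2/1.0871557 = 1.8396629.
ρ(B_{ω*}) = ω*−1 = 0.8396629
Need (0.8396629)^m ≤ 10^(−7): m ≥ 7·ln10/|ln 0.8396629| = 16.1181/0.174755 = 92.233 ⇒ m = 93.

m = 93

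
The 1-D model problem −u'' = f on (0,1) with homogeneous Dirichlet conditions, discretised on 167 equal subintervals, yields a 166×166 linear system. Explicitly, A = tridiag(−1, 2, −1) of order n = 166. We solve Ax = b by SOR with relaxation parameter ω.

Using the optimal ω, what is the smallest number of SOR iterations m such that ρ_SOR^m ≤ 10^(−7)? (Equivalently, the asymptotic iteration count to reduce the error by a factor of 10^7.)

m = 429

With n=166, ρ(Jacobi) = cos(π/167) = 0.9998231.
root = sin(π/167) = 0.0188108  (since 1−cos² = sin²).
So ω* = 2/1.0188108 = 1.9630730 (Young).
Hence ρ(B_{ω*}) = 1.9630730 − 1 = 0.9630730.
For 7 digits: m = 7·ln10 / (−ln 0.9630730) = 16.1181/0.0376261 = 428.376; round up → m = 429.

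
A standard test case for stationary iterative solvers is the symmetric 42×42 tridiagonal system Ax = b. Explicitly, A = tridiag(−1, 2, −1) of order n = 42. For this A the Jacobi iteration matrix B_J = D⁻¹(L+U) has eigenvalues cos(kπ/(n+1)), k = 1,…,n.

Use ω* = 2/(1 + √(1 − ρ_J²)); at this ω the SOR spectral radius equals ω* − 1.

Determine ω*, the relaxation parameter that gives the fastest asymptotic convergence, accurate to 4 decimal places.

ω* = 1.8639

With n=42, ρ(Jacobi) = cos(π/43) = 0.9973.
√(1 − cos²(π/43)) = sin(π/43) ≈ 0.07300.
ω* = 2/(1 + 0.07300) = 2/1.07300 = 1.8639.
Hence ρ(B_{ω*}) = 1.8639 − 1 = 0.8639.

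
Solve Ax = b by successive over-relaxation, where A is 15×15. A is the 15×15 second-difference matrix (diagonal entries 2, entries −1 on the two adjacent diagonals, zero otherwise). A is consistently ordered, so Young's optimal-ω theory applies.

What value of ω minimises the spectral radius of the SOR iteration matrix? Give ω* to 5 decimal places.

With n=15, ρ(Jacobi) = cos(π/16) = 0.98079.
√(1−ρ_J²) simplifies to sin(π/16) = 0.195090.
ω* = 2/(1+0.195090) = 1.67351
ρ(B_{ω*}) = ω*−1 = 0.67351

ω* = 1.67351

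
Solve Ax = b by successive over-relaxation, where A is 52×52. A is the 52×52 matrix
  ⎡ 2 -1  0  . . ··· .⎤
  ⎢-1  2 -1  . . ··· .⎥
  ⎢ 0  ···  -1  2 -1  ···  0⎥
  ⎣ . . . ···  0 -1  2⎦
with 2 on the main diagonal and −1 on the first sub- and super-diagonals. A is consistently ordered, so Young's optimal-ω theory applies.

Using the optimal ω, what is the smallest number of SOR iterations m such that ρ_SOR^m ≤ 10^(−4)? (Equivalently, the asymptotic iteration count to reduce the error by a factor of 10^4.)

m = 78

ρ_J = max_k |cos(kπ/53)| = cos(π/53) = 0.9982437
√(1−ρ_J²) = |sin(π/53)| = 0.0592406
ω* = 2 / (1 + 0.0592406) = 2 / 1.0592406 ≈ 1.8881451.
ρ_SOR = ω* − 1 = 1.8881451 − 1 = 0.8881451.
Need (0.8881451)^m ≤ 10^(−4): m ≥ 4·ln10/|ln 0.8881451| = 9.21034/0.11862 = 77.646 ⇒ m = 78.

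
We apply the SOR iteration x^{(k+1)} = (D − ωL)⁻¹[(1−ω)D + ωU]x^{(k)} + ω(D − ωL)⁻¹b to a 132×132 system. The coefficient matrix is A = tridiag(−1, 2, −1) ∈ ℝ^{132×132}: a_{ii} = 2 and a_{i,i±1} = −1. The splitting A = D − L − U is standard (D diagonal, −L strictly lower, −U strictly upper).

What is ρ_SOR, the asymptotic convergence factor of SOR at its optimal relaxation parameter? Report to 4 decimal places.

[ρ_J] n=132: ρ(B_J) = cos(π/(n+1)) = cos(π/133) = 0.9997.
√(1 − cos²(π/133)) = sin(π/133) ≈ 0.02362.
ω* = 2/(1+0.02362) = 1.9539
ρ_SOR = ω* − 1 ≈ 0.9539.

ρ_SOR = 0.9539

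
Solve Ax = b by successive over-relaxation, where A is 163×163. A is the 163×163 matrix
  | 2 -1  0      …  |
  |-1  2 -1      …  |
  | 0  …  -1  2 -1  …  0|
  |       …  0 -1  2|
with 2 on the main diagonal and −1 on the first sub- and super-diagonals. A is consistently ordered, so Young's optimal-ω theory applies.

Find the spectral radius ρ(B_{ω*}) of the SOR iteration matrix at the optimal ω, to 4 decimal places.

ρ_SOR = 0.9624

ρ_J = max_k |cos(kπ/164)| = cos(π/164) = 0.9998
√(1−ρ_J²) simplifies to sin(π/164) = 0.01915.
Then 2/(1+√(1−ρ_J²)) = 2/(1+0.01915); ω* = 2/1.01915 = 1.9624.
and ρ(B_{ω*}) = 1.9624 − 1 = 0.9624.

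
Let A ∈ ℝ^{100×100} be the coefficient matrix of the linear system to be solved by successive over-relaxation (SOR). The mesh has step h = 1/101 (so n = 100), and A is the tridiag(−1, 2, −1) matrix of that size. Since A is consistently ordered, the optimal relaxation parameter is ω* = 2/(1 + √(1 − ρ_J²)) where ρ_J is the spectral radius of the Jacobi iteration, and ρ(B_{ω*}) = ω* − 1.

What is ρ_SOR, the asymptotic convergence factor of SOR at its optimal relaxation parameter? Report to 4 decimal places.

ρ_SOR = 0.9397

½·tridiag(1,0,1) at n=100: λ_k = cos(kπ/101); max |λ| at k=1 ⇒ ρ_J = cos(π/101) ≈ 0.9995.
√(1−ρ_J²) = |sin(π/101)| = 0.03110
Young: ω* = 2/(1+√(1−ρ_J²)) = 2/(1+0.03110) = 2/1.03110 = 1.9397.
At ω = 1.9397 every |λ(B_ω)| = ω−1, so ρ_SOR = 0.9397.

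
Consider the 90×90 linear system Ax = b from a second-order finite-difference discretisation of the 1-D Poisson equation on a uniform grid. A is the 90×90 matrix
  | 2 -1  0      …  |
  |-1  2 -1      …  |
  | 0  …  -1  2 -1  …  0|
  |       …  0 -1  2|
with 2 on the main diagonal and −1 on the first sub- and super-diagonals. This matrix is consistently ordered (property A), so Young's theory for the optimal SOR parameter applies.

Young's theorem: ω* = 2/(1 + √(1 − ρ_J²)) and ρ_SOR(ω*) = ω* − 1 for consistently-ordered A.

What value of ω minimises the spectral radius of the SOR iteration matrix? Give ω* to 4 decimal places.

ω* = 1.9333

ρ_J = max_k |cos(kπ/91)| = cos(π/91) = 0.9994
√(1 − cos²(π/91)) = sin(π/91) ≈ 0.03452.
ω* = 2/(1 + 0.03452) = 2/1.03452 = 1.9333.
At ω = 1.9333 every |λ(B_ω)| = ω−1, so ρ_SOR = 0.9333.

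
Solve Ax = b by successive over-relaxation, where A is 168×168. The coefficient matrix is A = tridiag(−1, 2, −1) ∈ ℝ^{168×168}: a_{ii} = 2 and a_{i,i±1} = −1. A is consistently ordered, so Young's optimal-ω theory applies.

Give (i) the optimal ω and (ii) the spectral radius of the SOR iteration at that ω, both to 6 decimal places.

ω* = 1.963502, ρ_SOR = 0.963502

n=168: λ(B_J) = 1 − λ(A)/2 = cos(kπ/169); k=1 gives ρ_J = 0.999827.
√(1 − cos²(π/169)) = sin(π/169) ≈ 0.0185882.
So ω* = 2/1.0185882 = 1.963502 (Young).
Hence ρ(B_{ω*}) = 1.963502 − 1 = 0.963502.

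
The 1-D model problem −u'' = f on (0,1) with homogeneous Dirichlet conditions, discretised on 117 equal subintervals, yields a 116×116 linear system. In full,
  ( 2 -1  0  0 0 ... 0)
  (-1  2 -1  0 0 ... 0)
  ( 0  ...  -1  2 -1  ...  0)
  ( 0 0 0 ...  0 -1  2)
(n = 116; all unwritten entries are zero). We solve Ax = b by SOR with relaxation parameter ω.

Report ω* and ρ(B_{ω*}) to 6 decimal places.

ω* = 1.947708, ρ_SOR = 0.947708

With n=116, ρ(Jacobi) = cos(π/117) = 0.999640.
√(1−ρ_J²) simplifies to sin(π/117) = 0.0268480.
ω* = 2/(1+0.0268480) = 1.947708
ρ(B_{ω*}) = ω*−1 = 0.947708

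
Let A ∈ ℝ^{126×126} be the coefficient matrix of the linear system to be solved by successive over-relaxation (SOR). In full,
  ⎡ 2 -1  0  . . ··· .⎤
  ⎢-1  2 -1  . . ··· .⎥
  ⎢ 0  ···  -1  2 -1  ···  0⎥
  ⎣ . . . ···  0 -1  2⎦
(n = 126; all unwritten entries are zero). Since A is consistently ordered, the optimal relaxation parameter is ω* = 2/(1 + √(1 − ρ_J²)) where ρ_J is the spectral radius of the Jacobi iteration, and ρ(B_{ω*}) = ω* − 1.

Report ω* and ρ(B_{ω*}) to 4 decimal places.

ω* = 1.9517, ρ_SOR = 0.9517

With n=126, ρ(Jacobi) = cos(π/127) = 0.9997.
√(1−ρ_J²) = |sin(π/127)| = 0.02473
ω* = 2/(1+0.02473) = 1.9517
ρ_SOR = ω* − 1 = 1.9517 − 1 = 0.9517.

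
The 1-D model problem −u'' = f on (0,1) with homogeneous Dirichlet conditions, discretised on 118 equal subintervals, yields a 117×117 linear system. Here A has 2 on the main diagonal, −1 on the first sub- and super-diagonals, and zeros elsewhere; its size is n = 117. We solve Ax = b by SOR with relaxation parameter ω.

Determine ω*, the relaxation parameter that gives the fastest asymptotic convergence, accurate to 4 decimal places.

ω* = 1.9481

½·tridiag(1,0,1) at n=117: λ_k = cos(kπ/118); max |λ| at k=1 ⇒ ρ_J = cos(π/118) ≈ 0.9996.
√(1−ρ_J²) simplifies to sin(π/118) = 0.02662.
Young: ω* = 2/(1+√(1−ρ_J²)) = 2/(1+0.02662) = 2/1.02662 = 1.9481.
[ρ_SOR] ω* − 1 = 0.9481.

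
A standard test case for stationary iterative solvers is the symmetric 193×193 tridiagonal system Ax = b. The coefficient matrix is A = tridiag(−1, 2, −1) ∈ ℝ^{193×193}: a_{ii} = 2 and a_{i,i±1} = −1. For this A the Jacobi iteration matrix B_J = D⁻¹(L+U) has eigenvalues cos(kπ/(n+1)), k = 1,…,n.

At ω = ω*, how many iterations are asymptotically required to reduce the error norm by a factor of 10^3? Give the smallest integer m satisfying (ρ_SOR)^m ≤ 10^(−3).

m = 214

spectrum of D⁻¹(L+U) = {cos(kπ/194) : 1≤k≤193}; ρ_J = cos(π/194) = 0.9998689.
√(1 − cos²(π/194)) = sin(π/194) ≈ 0.0161931.
ω* = 2/(1+0.0161931) = 1.9681299
ρ(B_{ω*}) = ω*−1 = 0.9681299
Need (0.9681299)^m ≤ 10^(−3): m ≥ 3·ln10/|ln 0.9681299| = 6.90776/0.032389 = 213.275 ⇒ m = 214.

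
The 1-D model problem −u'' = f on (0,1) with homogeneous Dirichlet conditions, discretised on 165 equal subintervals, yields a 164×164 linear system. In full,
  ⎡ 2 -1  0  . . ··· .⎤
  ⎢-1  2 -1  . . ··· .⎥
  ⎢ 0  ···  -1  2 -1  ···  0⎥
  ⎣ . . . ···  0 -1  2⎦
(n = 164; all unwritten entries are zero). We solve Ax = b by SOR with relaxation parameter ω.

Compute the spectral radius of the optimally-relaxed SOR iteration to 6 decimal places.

½·tridiag(1,0,1) at n=164: λ_k = cos(kπ/165); max |λ| at k=1 ⇒ ρ_J = cos(π/165) ≈ 0.999819.
√(1−ρ_J²) simplifies to sin(π/165) = 0.0190388.
ω* = 2/(1+0.0190388) = 1.962634
ρ(B_{ω*}) = ω*−1 = 0.962634

ρ_SOR = 0.962634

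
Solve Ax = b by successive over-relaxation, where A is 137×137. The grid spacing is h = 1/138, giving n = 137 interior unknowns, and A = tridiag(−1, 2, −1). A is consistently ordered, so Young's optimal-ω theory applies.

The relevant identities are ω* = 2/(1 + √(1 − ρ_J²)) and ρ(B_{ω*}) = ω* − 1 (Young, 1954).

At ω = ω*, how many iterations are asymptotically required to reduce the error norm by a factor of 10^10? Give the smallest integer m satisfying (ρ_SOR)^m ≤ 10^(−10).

[ρ_J] n=137: ρ(B_J) = cos(π/(n+1)) = cos(π/138) = 0.9997409.
√(1 − cos²(π/138)) = sin(π/138) ≈ 0.0227632.
ω* = 2/(1 + 0.0227632) = 2/1.0227632 = 1.9554869.
ρ(B_{ω*}) = ω*−1 = 0.9554869
(0.9554869)^m ≤ 10^{−10}  ⇒  m·ln(0.9554869) ≤ −10·ln10  ⇒  m ≥ 505.684  ⇒  m = 506

m = 506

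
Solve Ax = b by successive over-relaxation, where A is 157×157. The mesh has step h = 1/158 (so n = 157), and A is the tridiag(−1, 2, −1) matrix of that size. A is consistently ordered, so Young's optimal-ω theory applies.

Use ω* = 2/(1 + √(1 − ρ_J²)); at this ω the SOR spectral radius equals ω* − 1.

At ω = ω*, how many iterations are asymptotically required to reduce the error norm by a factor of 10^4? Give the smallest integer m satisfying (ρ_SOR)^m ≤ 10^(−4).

m = 232

n=157: λ(B_J) = 1 − λ(A)/2 = cos(kπ/158); k=1 gives ρ_J = 0.9998023.
root = sin(π/158) = 0.0198822  (since 1−cos² = sin²).
ω* = 2 / (1 + 0.0198822) = 2 / 1.0198822 ≈ 1.9610108.
ρ(B_{ω*}) = ω*−1 = 0.9610108
(0.9610108)^m ≤ 10^{−4}  ⇒  m·ln(0.9610108) ≤ −4·ln10  ⇒  m ≥ 231.592  ⇒  m = 232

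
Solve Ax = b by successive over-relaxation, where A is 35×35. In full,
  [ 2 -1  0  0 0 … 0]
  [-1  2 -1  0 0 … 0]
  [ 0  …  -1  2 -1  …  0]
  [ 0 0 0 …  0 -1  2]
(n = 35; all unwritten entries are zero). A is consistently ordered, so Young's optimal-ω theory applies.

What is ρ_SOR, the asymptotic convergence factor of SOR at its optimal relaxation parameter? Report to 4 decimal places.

ρ_SOR = 0.8397

n=35: λ(B_J) = 1 − λ(A)/2 = cos(kπ/36); k=1 gives ρ_J = 0.9962.
√(1−ρ_J²) simplifies to sin(π/36) = 0.08716.
So ω* = 2/1.08716 = 1.8397 (Young).
ρ(B_{ω*}) = ω*−1 = 0.8397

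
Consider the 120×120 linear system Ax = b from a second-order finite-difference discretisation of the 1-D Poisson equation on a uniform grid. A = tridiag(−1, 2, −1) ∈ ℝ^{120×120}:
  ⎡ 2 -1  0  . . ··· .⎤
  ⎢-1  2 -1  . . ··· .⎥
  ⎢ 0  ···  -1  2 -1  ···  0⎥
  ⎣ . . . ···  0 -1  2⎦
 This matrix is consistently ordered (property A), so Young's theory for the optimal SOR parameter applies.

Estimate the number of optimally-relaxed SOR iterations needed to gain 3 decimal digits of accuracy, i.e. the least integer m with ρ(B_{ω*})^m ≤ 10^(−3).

m = 134

[ρ_J] n=120: ρ(B_J) = cos(π/(n+1)) = cos(π/121) = 0.9996630.
√(1−ρ_J²) = |sin(π/121)| = 0.0259607
ω* = 2 / (1 + 0.0259607) = 2 / 1.0259607 ≈ 1.9493924.
At ω = 1.9493924 every |λ(B_ω)| = ω−1, so ρ_SOR = 0.9493924.
ρ_SOR^m ≤ 10^(−3) ⇔ m ≥ 3·ln10/(−ln 0.9493924) = 6.90776/0.0519331 = 133.013; m = ⌈133.013⌉ = 134.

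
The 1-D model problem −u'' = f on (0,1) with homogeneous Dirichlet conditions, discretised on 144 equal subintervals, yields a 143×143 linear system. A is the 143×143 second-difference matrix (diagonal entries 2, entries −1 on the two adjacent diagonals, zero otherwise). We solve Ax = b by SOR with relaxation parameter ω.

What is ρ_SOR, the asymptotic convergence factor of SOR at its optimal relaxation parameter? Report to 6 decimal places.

n=143: λ(B_J) = 1 − λ(A)/2 = cos(kπ/144); k=1 gives ρ_J = 0.999762.
√(1−ρ_J²) simplifies to sin(π/144) = 0.0218149.
ω* = 2/(1 + 0.0218149) = 2/1.0218149 = 1.957302.
ρ(B_{ω*}) = ω*−1 = 0.957302

ρ_SOR = 0.957302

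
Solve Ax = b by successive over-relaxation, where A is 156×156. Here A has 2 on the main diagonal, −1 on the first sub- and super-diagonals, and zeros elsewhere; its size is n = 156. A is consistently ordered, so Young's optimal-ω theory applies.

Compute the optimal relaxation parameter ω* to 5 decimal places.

ω* = 1.96077

B_J for the 156×156 system has eigenvalues cos(kπ/157); ρ_J = cos(π/157) = 0.99980.
√(1 − cos²(π/157)) = sin(π/157) ≈ 0.020009.
Young: ω* = 2/(1+√(1−ρ_J²)) = 2/(1+0.020009) = 2/1.020009 = 1.96077.
ρ_SOR = ω* − 1 ≈ 0.96077.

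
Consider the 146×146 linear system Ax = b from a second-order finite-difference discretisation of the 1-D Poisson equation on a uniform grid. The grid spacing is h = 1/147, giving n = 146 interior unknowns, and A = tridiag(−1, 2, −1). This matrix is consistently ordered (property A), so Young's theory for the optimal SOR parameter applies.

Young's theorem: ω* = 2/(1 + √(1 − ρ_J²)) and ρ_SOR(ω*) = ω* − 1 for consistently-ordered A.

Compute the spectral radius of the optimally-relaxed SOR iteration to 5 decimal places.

n=146: λ(B_J) = 1 − λ(A)/2 = cos(kπ/147); k=1 gives ρ_J = 0.99977.
root = sin(π/147) = 0.021370  (since 1−cos² = sin²).
Young: ω* = 2/(1+√(1−ρ_J²)) = 2/(1+0.021370) = 2/1.021370 = 1.95815.
At ω = 1.95815 every |λ(B_ω)| = ω−1, so ρ_SOR = 0.95815.

ρ_SOR = 0.95815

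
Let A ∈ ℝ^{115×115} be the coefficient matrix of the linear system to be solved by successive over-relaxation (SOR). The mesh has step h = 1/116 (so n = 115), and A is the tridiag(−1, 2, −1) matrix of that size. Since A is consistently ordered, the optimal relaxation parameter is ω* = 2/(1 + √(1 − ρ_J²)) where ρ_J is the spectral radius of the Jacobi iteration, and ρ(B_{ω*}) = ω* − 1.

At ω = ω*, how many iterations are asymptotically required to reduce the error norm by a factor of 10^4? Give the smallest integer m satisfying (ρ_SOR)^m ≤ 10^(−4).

n=115: λ(B_J) = 1 − λ(A)/2 = cos(kπ/116); k=1 gives ρ_J = 0.9996333.
√(1−ρ_J²) simplifies to sin(π/116) = 0.0270794.
ω* = 2/(1 + 0.0270794) = 2/1.0270794 = 1.9472691.
Hence ρ(B_{ω*}) = 1.9472691 − 1 = 0.9472691.
4·ln10 = 9.21034; −ln(0.9472691) = 0.0541721; m = ⌈9.21034/0.0541721⌉ = ⌈170.020⌉ = 171.

m = 171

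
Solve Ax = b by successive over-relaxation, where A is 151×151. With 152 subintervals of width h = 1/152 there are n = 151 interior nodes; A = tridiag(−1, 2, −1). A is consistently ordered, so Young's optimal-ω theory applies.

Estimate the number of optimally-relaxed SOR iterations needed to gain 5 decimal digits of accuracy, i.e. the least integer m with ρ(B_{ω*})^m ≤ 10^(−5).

m = 279

ρ_J = max_k |cos(kπ/152)| = cos(π/152) = 0.9997864
root = sin(π/152) = 0.0206669  (since 1−cos² = sin²).
ω* = 2/(1 + 0.0206669) = 2/1.0206669 = 1.9595031.
Hence ρ(B_{ω*}) = 1.9595031 − 1 = 0.9595031.
For 5 digits: m = 5·ln10 / (−ln 0.9595031) = 11.5129/0.0413397 = 278.495; round up → m = 279.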